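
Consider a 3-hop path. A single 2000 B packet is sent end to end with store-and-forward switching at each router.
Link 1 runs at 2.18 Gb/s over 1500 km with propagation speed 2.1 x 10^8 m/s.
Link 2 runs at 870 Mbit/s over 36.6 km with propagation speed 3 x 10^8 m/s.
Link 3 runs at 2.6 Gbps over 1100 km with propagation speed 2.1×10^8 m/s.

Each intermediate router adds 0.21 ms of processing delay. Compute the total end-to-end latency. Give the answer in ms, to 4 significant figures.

L = 2000 × 8 = 16000 bits.
Transmission delays (L/R per hop): 0.00733945, 0.0183908, 0.00615385 ms; sum = 0.0318841 ms.
Propagation delays (d/s per hop): 7.14286, 0.122, 5.2381 ms; sum = 12.503 ms.
Processing at 2 router(s): 2 × 0.21 ms = 0.42 ms.
End-to-end = 12.95 ms.

12.95 ms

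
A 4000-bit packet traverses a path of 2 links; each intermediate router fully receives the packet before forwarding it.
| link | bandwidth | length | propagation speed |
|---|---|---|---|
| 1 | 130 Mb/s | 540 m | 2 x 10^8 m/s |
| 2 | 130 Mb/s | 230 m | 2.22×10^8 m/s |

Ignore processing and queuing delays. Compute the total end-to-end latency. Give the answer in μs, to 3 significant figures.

Transmission delay per hop = L/R = 4000/130000000 = 30.7692 μs; 2 hops → 61.5385 μs.
Propagation delays (d/s per hop): 2.7, 1.03604 μs; sum = 3.73604 μs.
End-to-end = 65.3 μs.

65.3 μs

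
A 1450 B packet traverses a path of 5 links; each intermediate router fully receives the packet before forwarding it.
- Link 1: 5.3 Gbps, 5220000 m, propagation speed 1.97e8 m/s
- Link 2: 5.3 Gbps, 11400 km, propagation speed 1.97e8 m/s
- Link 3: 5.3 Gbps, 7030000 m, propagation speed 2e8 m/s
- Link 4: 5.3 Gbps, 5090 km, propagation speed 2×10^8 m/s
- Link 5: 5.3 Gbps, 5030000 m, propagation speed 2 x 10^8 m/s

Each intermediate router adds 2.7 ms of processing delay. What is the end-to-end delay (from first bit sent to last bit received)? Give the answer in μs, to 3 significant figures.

181000 μs

L = 1450 × 8 = 11600 bits.
Transmission delay per hop = L/R = 11600/5300000000 = 2.18868 μs; 5 hops → 10.9434 μs.
Propagation delays (d/s per hop): 26497.5, 57868, 35150, 25450, 25150 μs; sum = 170115 μs.
Processing at 4 router(s): 4 × 2.7 ms = 10800 μs.
End-to-end = 181000 μs.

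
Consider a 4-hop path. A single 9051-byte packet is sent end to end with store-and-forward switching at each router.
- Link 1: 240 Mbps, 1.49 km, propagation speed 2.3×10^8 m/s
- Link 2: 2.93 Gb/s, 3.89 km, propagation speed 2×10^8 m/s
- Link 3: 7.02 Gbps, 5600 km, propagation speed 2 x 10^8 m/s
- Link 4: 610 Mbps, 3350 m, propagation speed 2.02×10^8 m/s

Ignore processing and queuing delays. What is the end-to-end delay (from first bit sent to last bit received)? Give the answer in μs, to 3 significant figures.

28500 μs

L = 9051 × 8 = 72408 bits.
Transmission delays (L/R per hop): 301.7, 24.7126, 10.3145, 118.702 μs; sum = 455.429 μs.
Propagation delays (d/s per hop): 6.47826, 19.45, 28000, 16.5842 μs; sum = 28042.5 μs.
End-to-end = 28500 μs.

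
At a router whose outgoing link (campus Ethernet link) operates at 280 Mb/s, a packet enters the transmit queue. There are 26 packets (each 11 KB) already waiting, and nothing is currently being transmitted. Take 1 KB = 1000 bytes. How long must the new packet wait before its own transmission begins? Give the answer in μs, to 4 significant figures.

8171 μs

Each queued packet: L/R = 88000/280000000 = 314.286 μs.
26 queued → 8171.43 μs.
Queuing delay = 8171 μs.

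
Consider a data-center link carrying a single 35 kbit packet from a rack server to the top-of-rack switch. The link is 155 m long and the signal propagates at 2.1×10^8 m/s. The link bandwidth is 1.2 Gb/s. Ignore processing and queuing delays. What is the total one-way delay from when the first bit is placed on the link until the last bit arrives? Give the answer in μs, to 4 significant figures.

L = 35000 bits.
Transmission delay = L/R = 35000 / 1200000000 = 29.1667 μs.
Propagation delay = d/s = 155 m / 210000000 m/s = 0.738095 μs.
Total = 29.90 μs.

29.90 μs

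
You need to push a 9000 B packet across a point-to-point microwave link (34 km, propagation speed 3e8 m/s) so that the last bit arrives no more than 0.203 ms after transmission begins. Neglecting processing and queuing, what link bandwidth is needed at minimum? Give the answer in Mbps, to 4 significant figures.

L = 72000 bits.
Propagation delay = 34000 / 300000000 = 0.113333 ms.
Transmission budget = 0.203 − 0.113333 = 0.0896667 ms.
R ≥ L / t_tx = 72000 bits / 8.96667e-05 s = 803.0 Mbps.

803.0 Mbps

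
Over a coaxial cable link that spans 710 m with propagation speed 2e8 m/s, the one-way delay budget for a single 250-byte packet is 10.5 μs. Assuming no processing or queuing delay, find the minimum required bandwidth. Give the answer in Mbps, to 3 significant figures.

L = 2000 bits.
Propagation delay = 710 / 200000000 = 3.55 μs.
Transmission budget = 10.5 − 3.55 = 6.95 μs.
R ≥ L / t_tx = 2000 bits / 6.95e-06 s = 288 Mbps.

288 Mbps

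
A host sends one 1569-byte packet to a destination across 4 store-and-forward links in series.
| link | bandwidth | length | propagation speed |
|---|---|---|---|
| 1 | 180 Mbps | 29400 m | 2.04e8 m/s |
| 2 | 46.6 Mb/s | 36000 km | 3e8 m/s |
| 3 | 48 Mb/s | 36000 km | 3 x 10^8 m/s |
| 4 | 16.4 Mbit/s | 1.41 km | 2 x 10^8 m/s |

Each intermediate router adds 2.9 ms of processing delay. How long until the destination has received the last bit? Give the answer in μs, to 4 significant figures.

L = 1569 × 8 = 12552 bits.
Transmission delays (L/R per hop): 69.7333, 269.356, 261.5, 765.366 μs; sum = 1365.96 μs.
Propagation delays (d/s per hop): 144.118, 120000, 120000, 7.05 μs; sum = 240151 μs.
Processing at 3 router(s): 3 × 2.9 ms = 8700 μs.
End-to-end = 250200 μs.

250200 μs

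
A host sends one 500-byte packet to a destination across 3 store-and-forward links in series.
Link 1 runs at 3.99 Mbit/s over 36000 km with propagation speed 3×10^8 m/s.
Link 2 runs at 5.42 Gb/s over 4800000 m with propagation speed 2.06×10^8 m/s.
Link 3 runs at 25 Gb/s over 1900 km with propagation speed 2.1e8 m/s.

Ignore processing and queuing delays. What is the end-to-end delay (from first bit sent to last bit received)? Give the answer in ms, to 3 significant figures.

L = 500 × 8 = 4000 bits.
Transmission delays (L/R per hop): 1.00251, 0.000738007, 0.00016 ms; sum = 1.0034 ms.
Propagation delays (d/s per hop): 120, 23.301, 9.04762 ms; sum = 152.349 ms.
End-to-end = 153 ms.

153 ms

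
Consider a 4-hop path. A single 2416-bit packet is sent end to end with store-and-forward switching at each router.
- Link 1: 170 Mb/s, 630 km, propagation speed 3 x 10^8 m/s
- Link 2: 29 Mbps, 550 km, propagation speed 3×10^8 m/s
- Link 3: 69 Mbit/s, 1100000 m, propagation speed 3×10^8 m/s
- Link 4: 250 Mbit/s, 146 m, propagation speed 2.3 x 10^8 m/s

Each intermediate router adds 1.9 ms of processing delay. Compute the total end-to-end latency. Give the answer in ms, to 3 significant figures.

13.4 ms

Transmission delays (L/R per hop): 0.0142118, 0.0833103, 0.0350145, 0.009664 ms; sum = 0.142201 ms.
Propagation delays (d/s per hop): 2.1, 1.83333, 3.66667, 0.000634783 ms; sum = 7.60063 ms.
Processing at 3 router(s): 3 × 1.9 ms = 5.7 ms.
End-to-end = 13.4 ms.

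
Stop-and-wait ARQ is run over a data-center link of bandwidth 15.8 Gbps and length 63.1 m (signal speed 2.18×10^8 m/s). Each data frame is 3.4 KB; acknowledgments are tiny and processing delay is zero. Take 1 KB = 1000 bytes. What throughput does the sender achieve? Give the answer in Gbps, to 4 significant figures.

t_tx = L/R = 27200/15800000000 = 1.72152e-06 s.
t_prop = 63.1/2.18e+08 = 2.8945e-07 s; RTT = 5.78899e-07 s.
Cycle = t_tx + RTT = 2.30042e-06 s.
Throughput = L / cycle = 27200 / 2.30042e-06 = 11.82 Gbps.

11.82 Gbps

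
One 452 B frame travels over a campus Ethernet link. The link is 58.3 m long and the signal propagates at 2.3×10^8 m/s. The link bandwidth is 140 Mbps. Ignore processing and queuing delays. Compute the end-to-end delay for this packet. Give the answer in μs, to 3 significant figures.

26.1 μs

L = 452 × 8 = 3616 bits.
Transmission delay = L/R = 3616 / 140000000 = 25.8286 μs.
Propagation delay = d/s = 58.3 m / 2.3e+08 m/s = 0.253478 μs.
Total = 26.1 μs.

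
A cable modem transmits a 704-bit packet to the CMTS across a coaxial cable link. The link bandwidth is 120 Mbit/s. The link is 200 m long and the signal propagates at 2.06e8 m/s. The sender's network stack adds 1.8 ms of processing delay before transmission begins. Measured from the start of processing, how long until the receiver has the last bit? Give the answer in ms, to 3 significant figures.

Transmission delay = L/R = 704 / 120000000 = 0.00586667 ms.
Propagation delay = d/s = 200 m / 206000000 m/s = 0.000970874 ms.
Plus processing delay 1.8 ms = 1.8 ms.
Total = 1.81 ms.

1.81 ms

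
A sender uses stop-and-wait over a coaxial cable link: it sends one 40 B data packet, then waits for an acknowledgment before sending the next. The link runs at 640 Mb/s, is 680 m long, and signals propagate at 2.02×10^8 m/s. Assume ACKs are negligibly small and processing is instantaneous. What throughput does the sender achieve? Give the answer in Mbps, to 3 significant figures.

44.2 Mbps

t_tx = L/R = 320/640000000 = 5e-07 s.
t_prop = 680/202000000 = 3.36634e-06 s; RTT = 6.73267e-06 s.
Cycle = t_tx + RTT = 7.23267e-06 s.
Throughput = L / cycle = 320 / 7.23267e-06 = 44.2 Mbps.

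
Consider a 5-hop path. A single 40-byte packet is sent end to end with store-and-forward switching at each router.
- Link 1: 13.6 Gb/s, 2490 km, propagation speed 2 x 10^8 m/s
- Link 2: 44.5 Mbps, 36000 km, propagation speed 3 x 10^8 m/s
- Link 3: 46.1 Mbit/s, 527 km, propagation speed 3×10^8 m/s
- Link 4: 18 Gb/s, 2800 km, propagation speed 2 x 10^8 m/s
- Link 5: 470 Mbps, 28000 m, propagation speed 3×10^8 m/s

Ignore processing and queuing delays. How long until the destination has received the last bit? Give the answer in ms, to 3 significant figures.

L = 40 × 8 = 320 bits.
Transmission delays (L/R per hop): 2.35294e-05, 0.00719101, 0.00694143, 1.77778e-05, 0.000680851 ms; sum = 0.0148546 ms.
Propagation delays (d/s per hop): 12.45, 120, 1.75667, 14, 0.0933333 ms; sum = 148.3 ms.
End-to-end = 148 ms.

148 ms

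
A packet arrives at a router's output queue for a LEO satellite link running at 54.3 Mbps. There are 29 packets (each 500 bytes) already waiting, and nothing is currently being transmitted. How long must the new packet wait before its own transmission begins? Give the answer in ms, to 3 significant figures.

2.14 ms

Each queued packet: L/R = 4000/54300000 = 0.0736648 ms.
29 queued → 2.13628 ms.
Queuing delay = 2.14 ms.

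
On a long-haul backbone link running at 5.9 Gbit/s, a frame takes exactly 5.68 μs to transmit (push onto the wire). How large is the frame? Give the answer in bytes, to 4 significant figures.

4189 bytes

L = R × t_tx = 5900000000 b/s × 5.68e-06 s = 33512 bits.
In bytes: 33512 / 8 = 4189 bytes.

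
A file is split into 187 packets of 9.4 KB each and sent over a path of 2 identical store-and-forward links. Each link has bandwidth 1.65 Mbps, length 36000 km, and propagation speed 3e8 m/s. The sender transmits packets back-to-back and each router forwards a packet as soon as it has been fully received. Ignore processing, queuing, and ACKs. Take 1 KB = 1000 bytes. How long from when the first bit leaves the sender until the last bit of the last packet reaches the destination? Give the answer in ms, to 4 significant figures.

8808 ms

Per-hop transmission t_tx = L/R = 75200/1650000 = 45.5758 ms.
Per-hop propagation t_prop = 36000000/300000000 = 120 ms.
Pipeline fill: first packet needs 2·t_tx to clear all hops; remaining 186 packets each add one t_tx.
Total = (2+187-1)·t_tx + 2·t_prop = 188·45.5758 + 2·120 = 8808 ms.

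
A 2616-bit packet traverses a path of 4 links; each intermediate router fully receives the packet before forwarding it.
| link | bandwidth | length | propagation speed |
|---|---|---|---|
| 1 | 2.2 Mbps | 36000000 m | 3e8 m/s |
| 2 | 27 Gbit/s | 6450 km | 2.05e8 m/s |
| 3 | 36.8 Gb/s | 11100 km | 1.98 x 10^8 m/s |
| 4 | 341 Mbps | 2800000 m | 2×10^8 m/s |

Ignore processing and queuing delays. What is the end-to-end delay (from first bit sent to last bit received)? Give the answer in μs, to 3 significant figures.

Transmission delays (L/R per hop): 1189.09, 0.0968889, 0.071087, 7.67155 μs; sum = 1196.93 μs.
Propagation delays (d/s per hop): 120000, 31463.4, 56060.6, 14000 μs; sum = 221524 μs.
End-to-end = 223000 μs.

223000 μs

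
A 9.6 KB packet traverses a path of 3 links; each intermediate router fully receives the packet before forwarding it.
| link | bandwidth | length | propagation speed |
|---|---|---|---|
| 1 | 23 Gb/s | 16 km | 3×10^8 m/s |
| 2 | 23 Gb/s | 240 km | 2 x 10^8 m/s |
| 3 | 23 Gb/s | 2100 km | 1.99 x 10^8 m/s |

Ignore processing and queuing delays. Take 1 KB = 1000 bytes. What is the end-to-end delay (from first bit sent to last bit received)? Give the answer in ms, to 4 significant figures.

L = 76800 bits.
Transmission delay per hop = L/R = 76800/23000000000 = 0.00333913 ms; 3 hops → 0.0100174 ms.
Propagation delays (d/s per hop): 0.0533333, 1.2, 10.5528 ms; sum = 11.8061 ms.
End-to-end = 11.82 ms.

11.82 ms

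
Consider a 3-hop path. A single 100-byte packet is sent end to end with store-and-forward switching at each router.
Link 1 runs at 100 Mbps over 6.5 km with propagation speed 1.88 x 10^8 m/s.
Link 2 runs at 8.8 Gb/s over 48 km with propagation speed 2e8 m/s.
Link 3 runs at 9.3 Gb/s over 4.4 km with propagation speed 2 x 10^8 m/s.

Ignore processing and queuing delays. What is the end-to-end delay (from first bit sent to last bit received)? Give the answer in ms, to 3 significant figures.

L = 100 × 8 = 800 bits.
Transmission delays (L/R per hop): 0.008, 9.09091e-05, 8.60215e-05 ms; sum = 0.00817693 ms.
Propagation delays (d/s per hop): 0.0345745, 0.24, 0.022 ms; sum = 0.296574 ms.
End-to-end = 0.305 ms.

0.305 ms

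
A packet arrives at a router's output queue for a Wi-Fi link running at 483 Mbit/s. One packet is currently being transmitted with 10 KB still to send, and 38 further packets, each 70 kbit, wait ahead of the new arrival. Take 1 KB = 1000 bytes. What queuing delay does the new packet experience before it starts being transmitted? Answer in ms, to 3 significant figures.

Each queued packet: L/R = 70000/483000000 = 0.144928 ms.
38 queued → 5.50725 ms.
Plus remaining 80000 bits of current packet: 0.165631 ms.
Queuing delay = 5.67 ms.

5.67 ms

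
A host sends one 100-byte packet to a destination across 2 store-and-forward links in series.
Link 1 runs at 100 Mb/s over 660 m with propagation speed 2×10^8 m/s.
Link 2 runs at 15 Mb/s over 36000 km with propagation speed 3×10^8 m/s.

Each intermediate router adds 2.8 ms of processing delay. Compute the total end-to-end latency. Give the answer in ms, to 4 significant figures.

122.9 ms

L = 100 × 8 = 800 bits.
Transmission delays (L/R per hop): 0.008, 0.0533333 ms; sum = 0.0613333 ms.
Propagation delays (d/s per hop): 0.0033, 120 ms; sum = 120.003 ms.
Processing at 1 router(s): 1 × 2.8 ms = 2.8 ms.
End-to-end = 122.9 ms.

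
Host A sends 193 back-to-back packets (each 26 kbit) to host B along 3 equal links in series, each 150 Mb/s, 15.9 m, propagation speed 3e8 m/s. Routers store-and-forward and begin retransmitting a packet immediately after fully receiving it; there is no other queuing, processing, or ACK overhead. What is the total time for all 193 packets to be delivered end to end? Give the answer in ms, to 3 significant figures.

33.8 ms

Per-hop transmission t_tx = L/R = 26000/150000000 = 0.173333 ms.
Per-hop propagation t_prop = 15.9/300000000 = 5.3e-05 ms.
Pipeline fill: first packet needs 3·t_tx to clear all hops; remaining 192 packets each add one t_tx.
Total = (3+193-1)·t_tx + 3·t_prop = 195·0.173333 + 3·5.3e-05 = 33.8 ms.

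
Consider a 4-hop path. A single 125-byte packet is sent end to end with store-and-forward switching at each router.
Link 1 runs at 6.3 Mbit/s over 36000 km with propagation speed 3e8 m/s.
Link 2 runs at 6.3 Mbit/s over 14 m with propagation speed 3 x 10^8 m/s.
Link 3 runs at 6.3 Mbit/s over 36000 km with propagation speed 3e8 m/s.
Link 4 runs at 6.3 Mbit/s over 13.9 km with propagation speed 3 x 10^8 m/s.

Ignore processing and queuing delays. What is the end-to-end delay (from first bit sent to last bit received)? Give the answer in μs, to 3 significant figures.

241000 μs

L = 125 × 8 = 1000 bits.
Transmission delay per hop = L/R = 1000/6300000 = 158.73 μs; 4 hops → 634.921 μs.
Propagation delays (d/s per hop): 120000, 0.0466667, 120000, 46.3333 μs; sum = 240046 μs.
End-to-end = 241000 μs.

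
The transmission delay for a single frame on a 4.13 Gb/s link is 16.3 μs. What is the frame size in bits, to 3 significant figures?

L = R × t_tx = 4130000000 b/s × 1.63e-05 s = 67319 bits.

67300 bits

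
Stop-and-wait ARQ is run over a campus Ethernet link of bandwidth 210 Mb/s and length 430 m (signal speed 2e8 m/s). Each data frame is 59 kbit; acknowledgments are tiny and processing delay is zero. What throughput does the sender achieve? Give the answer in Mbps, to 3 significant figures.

t_tx = L/R = 59000/210000000 = 0.000280952 s.
t_prop = 430/200000000 = 2.15e-06 s; RTT = 4.3e-06 s.
Cycle = t_tx + RTT = 0.000285252 s.
Throughput = L / cycle = 59000 / 0.000285252 = 207 Mbps.

207 Mbps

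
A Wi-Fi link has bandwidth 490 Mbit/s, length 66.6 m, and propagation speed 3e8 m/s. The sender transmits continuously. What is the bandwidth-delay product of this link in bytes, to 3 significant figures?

Propagation delay = 66.6 / 300000000 = 2.22e-07 s.
BDP = R × t_prop = 490000000 × 2.22e-07 = 108.78 bits.
In bytes: 108.78/8 = 13.6 bytes.

13.6 bytes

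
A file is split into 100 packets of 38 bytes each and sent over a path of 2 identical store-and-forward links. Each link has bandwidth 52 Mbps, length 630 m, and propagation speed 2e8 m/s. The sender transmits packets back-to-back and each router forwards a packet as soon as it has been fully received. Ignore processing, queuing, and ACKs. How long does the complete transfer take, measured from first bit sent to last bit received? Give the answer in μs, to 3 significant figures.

Per-hop transmission t_tx = L/R = 304/52000000 = 5.84615 μs.
Per-hop propagation t_prop = 630/200000000 = 3.15 μs.
Pipeline fill: first packet needs 2·t_tx to clear all hops; remaining 99 packets each add one t_tx.
Total = (2+100-1)·t_tx + 2·t_prop = 101·5.84615 + 2·3.15 = 597 μs.

597 μs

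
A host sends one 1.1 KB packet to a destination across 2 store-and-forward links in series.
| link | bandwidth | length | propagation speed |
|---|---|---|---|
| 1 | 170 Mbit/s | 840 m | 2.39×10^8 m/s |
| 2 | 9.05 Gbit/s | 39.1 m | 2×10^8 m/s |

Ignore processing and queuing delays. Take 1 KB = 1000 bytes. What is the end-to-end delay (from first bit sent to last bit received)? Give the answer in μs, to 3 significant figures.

56.4 μs

L = 8800 bits.
Transmission delays (L/R per hop): 51.7647, 0.972376 μs; sum = 52.7371 μs.
Propagation delays (d/s per hop): 3.51464, 0.1955 μs; sum = 3.71014 μs.
End-to-end = 56.4 μs.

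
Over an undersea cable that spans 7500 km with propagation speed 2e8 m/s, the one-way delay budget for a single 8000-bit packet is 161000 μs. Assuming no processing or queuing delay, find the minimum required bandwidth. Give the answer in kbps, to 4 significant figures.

Propagation delay = 7500000 / 200000000 = 37500 μs.
Transmission budget = 161000 − 37500 = 123500 μs.
R ≥ L / t_tx = 8000 bits / 0.1235 s = 64.78 kbps.

64.78 kbps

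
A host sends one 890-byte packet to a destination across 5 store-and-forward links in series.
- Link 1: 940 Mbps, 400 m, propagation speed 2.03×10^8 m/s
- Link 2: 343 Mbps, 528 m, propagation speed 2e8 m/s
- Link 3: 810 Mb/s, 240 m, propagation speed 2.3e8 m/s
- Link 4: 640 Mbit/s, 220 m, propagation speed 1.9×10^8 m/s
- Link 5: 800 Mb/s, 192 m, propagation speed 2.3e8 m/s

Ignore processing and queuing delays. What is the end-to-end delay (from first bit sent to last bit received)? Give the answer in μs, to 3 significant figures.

64.8 μs

L = 890 × 8 = 7120 bits.
Transmission delays (L/R per hop): 7.57447, 20.758, 8.79012, 11.125, 8.9 μs; sum = 57.1476 μs.
Propagation delays (d/s per hop): 1.97044, 2.64, 1.04348, 1.15789, 0.834783 μs; sum = 7.6466 μs.
End-to-end = 64.8 μs.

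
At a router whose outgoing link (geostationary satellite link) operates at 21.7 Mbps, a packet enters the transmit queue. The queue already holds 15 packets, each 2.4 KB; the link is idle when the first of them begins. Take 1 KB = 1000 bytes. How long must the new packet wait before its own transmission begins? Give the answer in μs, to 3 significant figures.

Each queued packet: L/R = 19200/21700000 = 884.793 μs.
15 queued → 13271.9 μs.
Queuing delay = 13300 μs.

13300 μs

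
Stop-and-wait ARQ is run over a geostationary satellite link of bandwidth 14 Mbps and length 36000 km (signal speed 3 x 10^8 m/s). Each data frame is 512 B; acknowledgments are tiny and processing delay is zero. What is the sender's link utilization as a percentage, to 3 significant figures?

0.122 %

t_tx = L/R = 4096/14000000 = 0.000292571 s.
t_prop = 36000000/300000000 = 0.12 s; RTT = 0.24 s.
Cycle = t_tx + RTT = 0.240293 s.
Utilization = t_tx / cycle = 0.000292571/0.240293 = 0.122 %.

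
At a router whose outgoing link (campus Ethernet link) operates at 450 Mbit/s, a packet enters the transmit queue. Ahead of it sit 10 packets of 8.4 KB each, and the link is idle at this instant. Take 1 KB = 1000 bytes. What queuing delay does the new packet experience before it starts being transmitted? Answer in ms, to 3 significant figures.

1.49 ms

Each queued packet: L/R = 67200/450000000 = 0.149333 ms.
10 queued → 1.49333 ms.
Queuing delay = 1.49 ms.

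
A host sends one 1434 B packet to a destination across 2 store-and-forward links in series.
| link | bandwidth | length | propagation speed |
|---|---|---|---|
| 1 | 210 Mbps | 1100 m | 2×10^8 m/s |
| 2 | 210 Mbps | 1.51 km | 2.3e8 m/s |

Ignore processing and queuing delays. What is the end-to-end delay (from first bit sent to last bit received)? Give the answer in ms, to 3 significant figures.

L = 1434 × 8 = 11472 bits.
Transmission delay per hop = L/R = 11472/210000000 = 0.0546286 ms; 2 hops → 0.109257 ms.
Propagation delays (d/s per hop): 0.0055, 0.00656522 ms; sum = 0.0120652 ms.
End-to-end = 0.121 ms.

0.121 ms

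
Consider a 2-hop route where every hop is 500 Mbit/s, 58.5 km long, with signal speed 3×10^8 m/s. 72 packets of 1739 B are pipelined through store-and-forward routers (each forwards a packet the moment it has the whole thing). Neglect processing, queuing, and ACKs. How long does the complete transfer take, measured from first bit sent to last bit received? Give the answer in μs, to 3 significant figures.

Per-hop transmission t_tx = L/R = 13912/500000000 = 27.824 μs.
Per-hop propagation t_prop = 58500/300000000 = 195 μs.
Pipeline fill: first packet needs 2·t_tx to clear all hops; remaining 71 packets each add one t_tx.
Total = (2+72-1)·t_tx + 2·t_prop = 73·27.824 + 2·195 = 2420 μs.

2420 μs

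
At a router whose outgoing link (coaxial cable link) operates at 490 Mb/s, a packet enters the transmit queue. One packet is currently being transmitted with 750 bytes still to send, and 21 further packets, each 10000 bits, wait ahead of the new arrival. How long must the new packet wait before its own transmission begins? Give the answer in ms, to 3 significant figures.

Each queued packet: L/R = 10000/490000000 = 0.0204082 ms.
21 queued → 0.428571 ms.
Plus remaining 6000 bits of current packet: 0.0122449 ms.
Queuing delay = 0.441 ms.

0.441 ms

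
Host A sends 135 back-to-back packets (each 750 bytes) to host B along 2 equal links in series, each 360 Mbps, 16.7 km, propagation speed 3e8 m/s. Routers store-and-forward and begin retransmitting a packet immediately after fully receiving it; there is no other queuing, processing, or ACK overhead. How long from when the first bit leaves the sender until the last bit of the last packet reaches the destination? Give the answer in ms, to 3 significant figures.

2.38 ms

Per-hop transmission t_tx = L/R = 6000/360000000 = 0.0166667 ms.
Per-hop propagation t_prop = 16700/300000000 = 0.0556667 ms.
Pipeline fill: first packet needs 2·t_tx to clear all hops; remaining 134 packets each add one t_tx.
Total = (2+135-1)·t_tx + 2·t_prop = 136·0.0166667 + 2·0.0556667 = 2.38 ms.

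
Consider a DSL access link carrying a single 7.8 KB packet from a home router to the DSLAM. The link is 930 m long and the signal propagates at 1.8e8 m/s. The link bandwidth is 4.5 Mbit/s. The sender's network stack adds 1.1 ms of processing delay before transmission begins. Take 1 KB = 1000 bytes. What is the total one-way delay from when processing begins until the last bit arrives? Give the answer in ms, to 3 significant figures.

L = 62400 bits.
Transmission delay = L/R = 62400 / 4500000 = 13.8667 ms.
Propagation delay = d/s = 930 m / 180000000 m/s = 0.00516667 ms.
Plus processing delay 1.1 ms = 1.1 ms.
Total = 15.0 ms.

15.0 ms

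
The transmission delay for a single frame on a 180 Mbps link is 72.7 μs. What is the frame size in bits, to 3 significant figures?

13100 bits

L = R × t_tx = 180000000 b/s × 7.27e-05 s = 13086 bits.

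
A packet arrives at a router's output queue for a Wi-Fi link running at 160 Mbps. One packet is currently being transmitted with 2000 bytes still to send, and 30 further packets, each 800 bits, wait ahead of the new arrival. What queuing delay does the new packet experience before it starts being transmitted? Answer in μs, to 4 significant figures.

Each queued packet: L/R = 800/160000000 = 5 μs.
30 queued → 150 μs.
Plus remaining 16000 bits of current packet: 100 μs.
Queuing delay = 250.0 μs.

250.0 μs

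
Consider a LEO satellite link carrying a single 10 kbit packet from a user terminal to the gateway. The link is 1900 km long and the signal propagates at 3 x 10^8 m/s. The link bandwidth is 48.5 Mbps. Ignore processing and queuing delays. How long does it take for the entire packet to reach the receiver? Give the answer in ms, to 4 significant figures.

6.540 ms

L = 10000 bits.
Transmission delay = L/R = 10000 / 48500000 = 0.206186 ms.
Propagation delay = d/s = 1900000 m / 300000000 m/s = 6.33333 ms.
Total = 6.540 ms.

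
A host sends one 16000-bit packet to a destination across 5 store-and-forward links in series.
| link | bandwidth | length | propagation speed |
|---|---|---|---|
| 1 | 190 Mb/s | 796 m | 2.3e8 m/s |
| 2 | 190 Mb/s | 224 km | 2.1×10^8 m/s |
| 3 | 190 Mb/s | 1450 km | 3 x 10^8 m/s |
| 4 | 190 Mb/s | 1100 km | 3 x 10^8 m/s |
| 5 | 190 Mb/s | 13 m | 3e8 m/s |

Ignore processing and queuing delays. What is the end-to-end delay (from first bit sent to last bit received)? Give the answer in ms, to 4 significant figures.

Transmission delay per hop = L/R = 16000/190000000 = 0.0842105 ms; 5 hops → 0.421053 ms.
Propagation delays (d/s per hop): 0.00346087, 1.06667, 4.83333, 3.66667, 4.33333e-05 ms; sum = 9.57017 ms.
End-to-end = 9.991 ms.

9.991 ms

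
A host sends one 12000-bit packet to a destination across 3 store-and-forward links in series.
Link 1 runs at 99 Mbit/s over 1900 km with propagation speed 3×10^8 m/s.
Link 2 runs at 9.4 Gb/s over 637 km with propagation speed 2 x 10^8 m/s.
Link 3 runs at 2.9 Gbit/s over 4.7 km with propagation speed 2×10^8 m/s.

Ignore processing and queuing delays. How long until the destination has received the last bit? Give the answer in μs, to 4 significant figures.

Transmission delays (L/R per hop): 121.212, 1.2766, 4.13793 μs; sum = 126.627 μs.
Propagation delays (d/s per hop): 6333.33, 3185, 23.5 μs; sum = 9541.83 μs.
End-to-end = 9668 μs.

9668 μs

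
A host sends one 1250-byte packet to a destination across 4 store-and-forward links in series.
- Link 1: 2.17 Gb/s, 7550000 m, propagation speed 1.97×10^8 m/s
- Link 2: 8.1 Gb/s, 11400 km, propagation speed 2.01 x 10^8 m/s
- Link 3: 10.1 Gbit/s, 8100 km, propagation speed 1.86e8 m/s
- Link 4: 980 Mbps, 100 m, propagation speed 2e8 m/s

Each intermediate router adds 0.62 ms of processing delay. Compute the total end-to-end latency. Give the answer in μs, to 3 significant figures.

L = 1250 × 8 = 10000 bits.
Transmission delays (L/R per hop): 4.60829, 1.23457, 0.990099, 10.2041 μs; sum = 17.037 μs.
Propagation delays (d/s per hop): 38324.9, 56716.4, 43548.4, 0.5 μs; sum = 138590 μs.
Processing at 3 router(s): 3 × 0.62 ms = 1860 μs.
End-to-end = 140000 μs.

140000 μs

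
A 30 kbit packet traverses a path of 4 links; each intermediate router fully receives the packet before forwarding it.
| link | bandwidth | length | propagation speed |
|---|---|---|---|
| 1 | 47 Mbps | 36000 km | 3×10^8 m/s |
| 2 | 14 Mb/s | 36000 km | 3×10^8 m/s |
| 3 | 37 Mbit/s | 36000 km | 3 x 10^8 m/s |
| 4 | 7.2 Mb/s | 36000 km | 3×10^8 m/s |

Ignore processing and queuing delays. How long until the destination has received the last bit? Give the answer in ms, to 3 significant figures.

488 ms

L = 30000 bits.
Transmission delays (L/R per hop): 0.638298, 2.14286, 0.810811, 4.16667 ms; sum = 7.75863 ms.
Propagation delays (d/s per hop): 120, 120, 120, 120 ms; sum = 480 ms.
End-to-end = 488 ms.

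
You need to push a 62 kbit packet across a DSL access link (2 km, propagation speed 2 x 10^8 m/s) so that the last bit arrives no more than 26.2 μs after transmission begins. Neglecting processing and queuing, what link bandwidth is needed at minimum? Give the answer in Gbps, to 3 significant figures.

Propagation delay = 2000 / 200000000 = 10 μs.
Transmission budget = 26.2 − 10 = 16.2 μs.
R ≥ L / t_tx = 62000 bits / 1.62e-05 s = 3.83 Gbps.

3.83 Gbps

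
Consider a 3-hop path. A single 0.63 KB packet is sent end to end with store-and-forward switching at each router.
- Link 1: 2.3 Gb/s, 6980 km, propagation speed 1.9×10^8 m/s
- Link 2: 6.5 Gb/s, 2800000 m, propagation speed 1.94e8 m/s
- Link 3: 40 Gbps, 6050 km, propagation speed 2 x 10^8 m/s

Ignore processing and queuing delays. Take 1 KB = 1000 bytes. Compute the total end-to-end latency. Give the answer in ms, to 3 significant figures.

L = 5040 bits.
Transmission delays (L/R per hop): 0.0021913, 0.000775385, 0.000126 ms; sum = 0.00309269 ms.
Propagation delays (d/s per hop): 36.7368, 14.433, 30.25 ms; sum = 81.4198 ms.
End-to-end = 81.4 ms.

81.4 ms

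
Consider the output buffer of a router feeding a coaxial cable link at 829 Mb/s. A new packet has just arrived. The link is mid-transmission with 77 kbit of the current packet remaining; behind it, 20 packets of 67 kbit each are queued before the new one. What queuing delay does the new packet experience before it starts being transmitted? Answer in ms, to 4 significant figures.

1.709 ms

Each queued packet: L/R = 67000/829000000 = 0.0808203 ms.
20 queued → 1.61641 ms.
Plus remaining 77000 bits of current packet: 0.092883 ms.
Queuing delay = 1.709 ms.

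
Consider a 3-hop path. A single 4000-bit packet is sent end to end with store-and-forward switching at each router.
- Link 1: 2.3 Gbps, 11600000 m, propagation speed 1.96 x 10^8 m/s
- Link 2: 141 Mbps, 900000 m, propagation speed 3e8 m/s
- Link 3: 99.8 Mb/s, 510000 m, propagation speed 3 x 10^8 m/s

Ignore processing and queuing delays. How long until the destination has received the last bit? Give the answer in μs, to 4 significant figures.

Transmission delays (L/R per hop): 1.73913, 28.3688, 40.0802 μs; sum = 70.1881 μs.
Propagation delays (d/s per hop): 59183.7, 3000, 1700 μs; sum = 63883.7 μs.
End-to-end = 63950 μs.

63950 μs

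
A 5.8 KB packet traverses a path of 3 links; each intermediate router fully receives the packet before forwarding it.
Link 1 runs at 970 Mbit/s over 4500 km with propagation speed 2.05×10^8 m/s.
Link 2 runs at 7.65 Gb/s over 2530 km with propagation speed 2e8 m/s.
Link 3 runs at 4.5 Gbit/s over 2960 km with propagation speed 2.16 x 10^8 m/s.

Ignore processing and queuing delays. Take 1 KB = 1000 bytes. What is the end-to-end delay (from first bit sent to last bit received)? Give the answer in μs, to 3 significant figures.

L = 46400 bits.
Transmission delays (L/R per hop): 47.8351, 6.06536, 10.3111 μs; sum = 64.2115 μs.
Propagation delays (d/s per hop): 21951.2, 12650, 13703.7 μs; sum = 48304.9 μs.
End-to-end = 48400 μs.

48400 μs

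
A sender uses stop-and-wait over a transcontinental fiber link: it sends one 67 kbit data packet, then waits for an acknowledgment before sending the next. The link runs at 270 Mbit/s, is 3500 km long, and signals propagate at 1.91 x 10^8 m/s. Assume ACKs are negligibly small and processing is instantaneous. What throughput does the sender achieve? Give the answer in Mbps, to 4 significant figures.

t_tx = L/R = 67000/270000000 = 0.000248148 s.
t_prop = 3500000/191000000 = 0.0183246 s; RTT = 0.0366492 s.
Cycle = t_tx + RTT = 0.0368974 s.
Throughput = L / cycle = 67000 / 0.0368974 = 1.816 Mbps.

1.816 Mbps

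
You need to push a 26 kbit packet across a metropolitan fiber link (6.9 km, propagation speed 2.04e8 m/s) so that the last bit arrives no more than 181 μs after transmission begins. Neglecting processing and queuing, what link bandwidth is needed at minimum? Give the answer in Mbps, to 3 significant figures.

177 Mbps

Propagation delay = 6900 / 204000000 = 33.8235 μs.
Transmission budget = 181 − 33.8235 = 147.176 μs.
R ≥ L / t_tx = 26000 bits / 0.000147176 s = 177 Mbps.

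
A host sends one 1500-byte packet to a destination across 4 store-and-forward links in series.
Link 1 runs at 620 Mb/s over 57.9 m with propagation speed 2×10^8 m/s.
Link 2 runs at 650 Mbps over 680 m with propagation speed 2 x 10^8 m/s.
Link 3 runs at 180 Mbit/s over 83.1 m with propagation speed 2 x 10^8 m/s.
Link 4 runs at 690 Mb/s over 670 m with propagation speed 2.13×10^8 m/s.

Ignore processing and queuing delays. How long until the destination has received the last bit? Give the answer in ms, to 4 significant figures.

L = 1500 × 8 = 12000 bits.
Transmission delays (L/R per hop): 0.0193548, 0.0184615, 0.0666667, 0.0173913 ms; sum = 0.121874 ms.
Propagation delays (d/s per hop): 0.0002895, 0.0034, 0.0004155, 0.00314554 ms; sum = 0.00725054 ms.
End-to-end = 0.1291 ms.

0.1291 ms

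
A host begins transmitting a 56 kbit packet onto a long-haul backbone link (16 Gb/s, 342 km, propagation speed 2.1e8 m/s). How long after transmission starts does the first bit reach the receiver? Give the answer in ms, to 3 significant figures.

1.63 ms

First bit experiences only propagation delay: d/s = 342000/210000000 = 1.63 ms.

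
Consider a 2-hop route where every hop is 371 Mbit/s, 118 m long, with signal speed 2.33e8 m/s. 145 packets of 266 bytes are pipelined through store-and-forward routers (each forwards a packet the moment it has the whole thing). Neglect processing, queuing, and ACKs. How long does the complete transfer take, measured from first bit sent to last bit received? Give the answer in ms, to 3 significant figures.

0.838 ms

Per-hop transmission t_tx = L/R = 2128/371000000 = 0.00573585 ms.
Per-hop propagation t_prop = 118/233000000 = 0.000506438 ms.
Pipeline fill: first packet needs 2·t_tx to clear all hops; remaining 144 packets each add one t_tx.
Total = (2+145-1)·t_tx + 2·t_prop = 146·0.00573585 + 2·0.000506438 = 0.838 ms.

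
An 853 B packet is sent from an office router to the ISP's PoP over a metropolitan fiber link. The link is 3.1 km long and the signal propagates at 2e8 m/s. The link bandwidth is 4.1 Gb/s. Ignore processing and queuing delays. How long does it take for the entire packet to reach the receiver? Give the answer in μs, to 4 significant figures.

17.16 μs

L = 853 × 8 = 6824 bits.
Transmission delay = L/R = 6824 / 4.1e+09 = 1.66439 μs.
Propagation delay = d/s = 3100 m / 200000000 m/s = 15.5 μs.
Total = 17.16 μs.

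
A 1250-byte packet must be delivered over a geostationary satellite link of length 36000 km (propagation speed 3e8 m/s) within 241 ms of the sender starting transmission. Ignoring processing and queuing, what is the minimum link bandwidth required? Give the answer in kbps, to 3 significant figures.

82.6 kbps

L = 10000 bits.
Propagation delay = 36000000 / 300000000 = 120 ms.
Transmission budget = 241 − 120 = 121 ms.
R ≥ L / t_tx = 10000 bits / 0.121 s = 82.6 kbps.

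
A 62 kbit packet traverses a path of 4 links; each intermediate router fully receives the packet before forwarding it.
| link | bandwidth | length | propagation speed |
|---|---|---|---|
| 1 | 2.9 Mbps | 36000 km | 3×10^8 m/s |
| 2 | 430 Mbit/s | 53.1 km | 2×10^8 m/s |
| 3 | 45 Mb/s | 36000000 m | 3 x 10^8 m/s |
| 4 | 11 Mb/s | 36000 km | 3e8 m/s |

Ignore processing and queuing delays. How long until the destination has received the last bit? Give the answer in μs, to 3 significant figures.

L = 62000 bits.
Transmission delays (L/R per hop): 21379.3, 144.186, 1377.78, 5636.36 μs; sum = 28537.6 μs.
Propagation delays (d/s per hop): 120000, 265.5, 120000, 120000 μs; sum = 360266 μs.
End-to-end = 389000 μs.

389000 μs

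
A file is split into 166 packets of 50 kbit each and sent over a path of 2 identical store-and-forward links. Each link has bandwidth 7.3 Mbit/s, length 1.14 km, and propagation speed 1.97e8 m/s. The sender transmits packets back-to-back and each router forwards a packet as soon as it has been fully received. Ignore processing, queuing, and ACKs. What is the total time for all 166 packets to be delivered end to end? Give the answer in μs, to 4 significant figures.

Per-hop transmission t_tx = L/R = 50000/7300000 = 6849.32 μs.
Per-hop propagation t_prop = 1140/197000000 = 5.7868 μs.
Pipeline fill: first packet needs 2·t_tx to clear all hops; remaining 165 packets each add one t_tx.
Total = (2+166-1)·t_tx + 2·t_prop = 167·6849.32 + 2·5.7868 = 1144000 μs.

1144000 μs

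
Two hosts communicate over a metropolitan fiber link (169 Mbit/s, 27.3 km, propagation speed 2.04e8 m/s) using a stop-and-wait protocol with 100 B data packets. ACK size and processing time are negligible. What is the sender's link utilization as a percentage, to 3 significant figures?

1.74 %

t_tx = L/R = 800/169000000 = 4.73373e-06 s.
t_prop = 27300/204000000 = 0.000133824 s; RTT = 0.000267647 s.
Cycle = t_tx + RTT = 0.000272381 s.
Utilization = t_tx / cycle = 4.73373e-06/0.000272381 = 1.74 %.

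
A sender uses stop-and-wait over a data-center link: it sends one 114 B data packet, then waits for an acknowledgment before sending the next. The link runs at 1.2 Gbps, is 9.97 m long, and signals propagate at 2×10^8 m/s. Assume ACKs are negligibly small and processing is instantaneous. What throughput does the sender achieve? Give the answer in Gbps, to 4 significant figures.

1.061 Gbps

t_tx = L/R = 912/1200000000 = 7.6e-07 s.
t_prop = 9.97/200000000 = 4.985e-08 s; RTT = 9.97e-08 s.
Cycle = t_tx + RTT = 8.597e-07 s.
Throughput = L / cycle = 912 / 8.597e-07 = 1.061 Gbps.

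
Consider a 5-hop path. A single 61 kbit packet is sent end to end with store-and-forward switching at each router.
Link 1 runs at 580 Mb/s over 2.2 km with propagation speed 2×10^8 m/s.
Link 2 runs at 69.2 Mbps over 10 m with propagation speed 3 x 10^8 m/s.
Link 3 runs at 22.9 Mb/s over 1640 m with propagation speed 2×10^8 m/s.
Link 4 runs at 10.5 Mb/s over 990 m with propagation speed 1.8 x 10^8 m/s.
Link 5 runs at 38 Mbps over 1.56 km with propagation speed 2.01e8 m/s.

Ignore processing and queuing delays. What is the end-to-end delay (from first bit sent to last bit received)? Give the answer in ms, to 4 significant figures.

11.10 ms

L = 61000 bits.
Transmission delays (L/R per hop): 0.105172, 0.881503, 2.66376, 5.80952, 1.60526 ms; sum = 11.0652 ms.
Propagation delays (d/s per hop): 0.011, 3.33333e-05, 0.0082, 0.0055, 0.00776119 ms; sum = 0.0324945 ms.
End-to-end = 11.10 ms.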